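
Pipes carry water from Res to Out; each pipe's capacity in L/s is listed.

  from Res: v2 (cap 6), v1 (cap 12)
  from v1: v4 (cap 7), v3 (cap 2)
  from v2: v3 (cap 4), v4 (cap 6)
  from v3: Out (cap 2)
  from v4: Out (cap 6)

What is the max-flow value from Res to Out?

Augment Res→v1→v3→Out: bottleneck 2, flow now 2.
Augment Res→v1→v4→Out: bottleneck 6, flow now 8.
No augmenting path remains; maximum flow = 8.
In the residual graph, reachable from Res: {Res, v1, v2, v3, v4}.
Min-cut edges: v3→Out (2), v4→Out (6); capacity 2 + 6 = 8.
This cut is saturated, so no flow can exceed 8.

8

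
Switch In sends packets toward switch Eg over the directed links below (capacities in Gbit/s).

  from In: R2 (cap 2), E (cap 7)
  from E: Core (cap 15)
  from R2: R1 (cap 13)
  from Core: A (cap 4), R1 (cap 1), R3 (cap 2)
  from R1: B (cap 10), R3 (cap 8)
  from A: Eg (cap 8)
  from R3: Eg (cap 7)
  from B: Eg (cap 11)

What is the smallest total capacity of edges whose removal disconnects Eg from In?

9

Augment In→E→Core→A→Eg: bottleneck 4, flow now 4.
Augment In→E→Core→R3→Eg: bottleneck 2, flow now 6.
Augment In→R2→R1→R3→Eg: bottleneck 2, flow now 8.
Augment In→E→Core→R1→R3→Eg: bottleneck 1, flow now 9.
No augmenting path remains; maximum flow = 9.
By max-flow min-cut, the minimum cut capacity equals the max flow.
In the residual graph, reachable from In: {In}.
Min-cut edges: In→E (7), In→R2 (2); capacity 7 + 2 = 9.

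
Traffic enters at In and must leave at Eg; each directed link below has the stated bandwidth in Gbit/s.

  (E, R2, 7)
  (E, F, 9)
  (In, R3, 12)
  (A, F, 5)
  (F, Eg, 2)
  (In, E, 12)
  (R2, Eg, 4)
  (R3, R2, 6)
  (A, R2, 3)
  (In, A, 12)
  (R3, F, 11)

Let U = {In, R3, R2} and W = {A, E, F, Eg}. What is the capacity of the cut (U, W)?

39

Edges leaving {In, R3, R2}: In→A (12), In→E (12), R3→F (11), R2→Eg (4).
Cut capacity = 12 + 12 + 11 + 4 = 39.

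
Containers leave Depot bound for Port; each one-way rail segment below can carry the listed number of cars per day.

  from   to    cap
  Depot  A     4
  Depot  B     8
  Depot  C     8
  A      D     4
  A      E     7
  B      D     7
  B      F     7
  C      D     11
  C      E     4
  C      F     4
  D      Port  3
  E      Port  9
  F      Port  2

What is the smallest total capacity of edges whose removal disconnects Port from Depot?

Augment Depot→A→D→Port: bottleneck 3, flow now 3.
Augment Depot→A→E→Port: bottleneck 1, flow now 4.
Augment Depot→B→F→Port: bottleneck 2, flow now 6.
Augment Depot→C→E→Port: bottleneck 4, flow now 10.
Augment Depot→B→D→A→E→Port: bottleneck 3, flow now 13. (uses reverse residual edge)
No augmenting path remains; maximum flow = 13.
By max-flow min-cut, the minimum cut capacity equals the max flow.
In the residual graph, reachable from Depot: {Depot, B, C, D, F}.
Min-cut edges: Depot→A (4), C→E (4), D→Port (3), F→Port (2); capacity 4 + 4 + 3 + 2 = 13.

13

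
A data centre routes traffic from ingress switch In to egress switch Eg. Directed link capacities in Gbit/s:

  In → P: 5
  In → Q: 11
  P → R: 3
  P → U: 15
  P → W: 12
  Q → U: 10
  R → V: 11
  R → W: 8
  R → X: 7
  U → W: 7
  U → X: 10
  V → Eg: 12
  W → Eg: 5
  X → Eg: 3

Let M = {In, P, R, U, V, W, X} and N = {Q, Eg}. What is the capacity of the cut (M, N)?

31

Edges leaving {In, P, R, U, V, W, X}: In→Q (11), V→Eg (12), W→Eg (5), X→Eg (3).
Cut capacity = 11 + 12 + 5 + 3 = 31.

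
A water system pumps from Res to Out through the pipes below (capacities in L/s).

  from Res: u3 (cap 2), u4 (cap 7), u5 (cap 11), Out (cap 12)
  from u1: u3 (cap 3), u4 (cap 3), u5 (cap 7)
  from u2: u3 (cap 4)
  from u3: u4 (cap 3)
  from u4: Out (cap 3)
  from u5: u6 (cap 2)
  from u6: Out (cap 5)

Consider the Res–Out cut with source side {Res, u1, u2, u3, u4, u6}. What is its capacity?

38

Edges leaving {Res, u1, u2, u3, u4, u6}: Res→u5 (11), Res→Out (12), u1→u5 (7), u4→Out (3), u6→Out (5).
Cut capacity = 11 + 12 + 7 + 3 + 5 = 38.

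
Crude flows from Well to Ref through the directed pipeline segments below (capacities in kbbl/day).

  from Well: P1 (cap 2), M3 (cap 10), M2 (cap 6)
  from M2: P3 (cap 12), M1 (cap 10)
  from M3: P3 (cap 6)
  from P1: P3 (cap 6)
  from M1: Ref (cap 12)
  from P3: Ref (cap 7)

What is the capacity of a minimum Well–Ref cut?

Augment Well→M2→M1→Ref: bottleneck 6, flow now 6.
Augment Well→M3→P3→Ref: bottleneck 6, flow now 12.
Augment Well→P1→P3→Ref: bottleneck 1, flow now 13.
No augmenting path remains; maximum flow = 13.
By max-flow min-cut, the minimum cut capacity equals the max flow.
In the residual graph, reachable from Well: {Well, M3, P1, P3}.
Min-cut edges: Well→M2 (6), P3→Ref (7); capacity 6 + 7 = 13.

13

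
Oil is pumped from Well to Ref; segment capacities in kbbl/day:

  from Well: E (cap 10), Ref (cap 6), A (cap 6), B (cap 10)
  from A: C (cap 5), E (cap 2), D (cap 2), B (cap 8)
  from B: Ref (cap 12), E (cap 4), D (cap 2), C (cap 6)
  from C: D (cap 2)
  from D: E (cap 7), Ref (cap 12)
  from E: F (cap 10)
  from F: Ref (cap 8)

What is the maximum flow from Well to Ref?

Augment Well→Ref: bottleneck 6, flow now 6.
Augment Well→B→Ref: bottleneck 10, flow now 16.
Augment Well→A→B→Ref: bottleneck 2, flow now 18.
Augment Well→A→D→Ref: bottleneck 2, flow now 20.
Augment Well→E→F→Ref: bottleneck 8, flow now 28.
Augment Well→A→B→D→Ref: bottleneck 2, flow now 30.
No augmenting path remains; maximum flow = 30.
In the residual graph, reachable from Well: {Well, E, F}.
Min-cut edges: Well→A (6), Well→B (10), Well→Ref (6), F→Ref (8); capacity 6 + 10 + 6 + 8 = 30.
This cut is saturated, so no flow can exceed 30.

30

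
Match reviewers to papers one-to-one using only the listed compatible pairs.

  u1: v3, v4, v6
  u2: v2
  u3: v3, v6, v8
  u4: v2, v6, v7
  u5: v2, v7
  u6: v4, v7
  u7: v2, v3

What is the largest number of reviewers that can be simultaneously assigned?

Unit-capacity flow: source→left, listed edges, right→sink; max matching = max flow.
Augmenting path u1→v3 (+1); matched 1.
Augmenting path u2→v2 (+1); matched 2.
Augmenting path u3→v6 (+1); matched 3.
Augmenting path u4→v7 (+1); matched 4.
Augmenting path u6→v4 (+1); matched 5.
Augmenting path u5→v7→u4→v6→u3→v8 (+1); matched 6.
No augmenting path remains; maximum matching = 6.
König certificate: {u3, v2, v3, v4, v6, v7} is a vertex cover of size 6 (every listed pair touches it), so no matching can be larger.

6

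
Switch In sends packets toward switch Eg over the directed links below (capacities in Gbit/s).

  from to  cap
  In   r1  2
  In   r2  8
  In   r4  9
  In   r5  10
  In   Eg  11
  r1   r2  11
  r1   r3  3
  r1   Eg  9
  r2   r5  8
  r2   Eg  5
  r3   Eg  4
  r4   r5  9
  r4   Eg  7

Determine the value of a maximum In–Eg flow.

25

Augment In→Eg: bottleneck 11, flow now 11.
Augment In→r1→Eg: bottleneck 2, flow now 13.
Augment In→r2→Eg: bottleneck 5, flow now 18.
Augment In→r4→Eg: bottleneck 7, flow now 25.
No augmenting path remains; maximum flow = 25.
In the residual graph, reachable from In: {In, r2, r4, r5}.
Min-cut edges: In→r1 (2), In→Eg (11), r2→Eg (5), r4→Eg (7); capacity 2 + 11 + 5 + 7 = 25.
This cut is saturated, so no flow can exceed 25.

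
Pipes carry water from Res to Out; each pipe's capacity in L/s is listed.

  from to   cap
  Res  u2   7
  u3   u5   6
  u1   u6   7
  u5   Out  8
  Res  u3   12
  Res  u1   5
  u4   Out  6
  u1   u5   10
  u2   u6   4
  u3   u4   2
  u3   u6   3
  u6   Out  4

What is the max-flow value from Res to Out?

14

Augment Res→u1→u5→Out: bottleneck 5, flow now 5.
Augment Res→u2→u6→Out: bottleneck 4, flow now 9.
Augment Res→u3→u4→Out: bottleneck 2, flow now 11.
Augment Res→u3→u5→Out: bottleneck 3, flow now 14.
No augmenting path remains; maximum flow = 14.
In the residual graph, reachable from Res: {Res, u1, u2, u3, u5, u6}.
Min-cut edges: u3→u4 (2), u5→Out (8), u6→Out (4); capacity 2 + 8 + 4 = 14.
This cut is saturated, so no flow can exceed 14.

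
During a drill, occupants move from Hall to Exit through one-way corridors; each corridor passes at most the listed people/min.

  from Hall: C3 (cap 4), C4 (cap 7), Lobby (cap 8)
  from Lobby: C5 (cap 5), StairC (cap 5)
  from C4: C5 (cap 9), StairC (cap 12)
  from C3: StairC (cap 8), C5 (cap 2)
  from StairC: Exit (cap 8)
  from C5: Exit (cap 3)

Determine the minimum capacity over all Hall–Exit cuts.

11

Augment Hall→Lobby→StairC→Exit: bottleneck 5, flow now 5.
Augment Hall→Lobby→C5→Exit: bottleneck 3, flow now 8.
Augment Hall→C4→StairC→Exit: bottleneck 3, flow now 11.
No augmenting path remains; maximum flow = 11.
By max-flow min-cut, the minimum cut capacity equals the max flow.
In the residual graph, reachable from Hall: {Hall, Lobby, C4, C3, StairC, C5}.
Min-cut edges: StairC→Exit (8), C5→Exit (3); capacity 8 + 3 = 11.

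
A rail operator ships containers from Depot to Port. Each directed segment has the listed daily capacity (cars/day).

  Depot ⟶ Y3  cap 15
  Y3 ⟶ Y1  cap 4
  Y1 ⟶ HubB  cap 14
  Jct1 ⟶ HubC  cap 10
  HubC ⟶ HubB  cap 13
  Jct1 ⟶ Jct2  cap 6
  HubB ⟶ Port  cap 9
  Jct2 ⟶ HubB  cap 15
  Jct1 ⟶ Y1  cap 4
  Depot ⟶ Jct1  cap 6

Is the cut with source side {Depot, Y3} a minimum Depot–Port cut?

No — its capacity is 10, but the minimum cut has capacity 9.

Given cut capacity: 6 + 4 = 10.
Augment Depot→Y3→Y1→HubB→Port: bottleneck 4, flow now 4.
Augment Depot→Jct1→HubC→HubB→Port: bottleneck 5, flow now 9.
No augmenting path remains; maximum flow = 9.
In the residual graph, reachable from Depot: {Depot, Y3, Jct1, HubC, Y1, Jct2, HubB}.
Min-cut edges: HubB→Port (9); capacity 9 = 9.
Cut capacity 10 exceeds the max flow 9, so it is not minimum.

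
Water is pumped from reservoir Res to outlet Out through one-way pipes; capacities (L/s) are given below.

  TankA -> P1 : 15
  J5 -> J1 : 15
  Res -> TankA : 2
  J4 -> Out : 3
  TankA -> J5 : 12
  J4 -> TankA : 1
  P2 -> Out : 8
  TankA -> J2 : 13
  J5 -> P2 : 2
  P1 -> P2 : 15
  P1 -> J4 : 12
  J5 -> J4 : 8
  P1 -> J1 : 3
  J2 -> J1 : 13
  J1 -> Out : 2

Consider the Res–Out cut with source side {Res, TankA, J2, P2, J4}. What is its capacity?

Edges leaving {Res, TankA, J2, P2, J4}: TankA→J5 (12), TankA→P1 (15), J2→J1 (13), P2→Out (8), J4→Out (3).
Cut capacity = 12 + 15 + 13 + 8 + 3 = 51.

51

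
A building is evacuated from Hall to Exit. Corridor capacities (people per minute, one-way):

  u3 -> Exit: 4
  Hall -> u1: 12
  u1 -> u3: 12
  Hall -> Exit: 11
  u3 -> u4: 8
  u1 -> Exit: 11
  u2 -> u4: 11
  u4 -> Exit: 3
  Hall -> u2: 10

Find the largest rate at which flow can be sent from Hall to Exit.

Augment Hall→Exit: bottleneck 11, flow now 11.
Augment Hall→u1→Exit: bottleneck 11, flow now 22.
Augment Hall→u1→u3→Exit: bottleneck 1, flow now 23.
Augment Hall→u2→u4→Exit: bottleneck 3, flow now 26.
No augmenting path remains; maximum flow = 26.
In the residual graph, reachable from Hall: {Hall, u2, u4}.
Min-cut edges: Hall→u1 (12), Hall→Exit (11), u4→Exit (3); capacity 12 + 11 + 3 = 26.
This cut is saturated, so no flow can exceed 26.

26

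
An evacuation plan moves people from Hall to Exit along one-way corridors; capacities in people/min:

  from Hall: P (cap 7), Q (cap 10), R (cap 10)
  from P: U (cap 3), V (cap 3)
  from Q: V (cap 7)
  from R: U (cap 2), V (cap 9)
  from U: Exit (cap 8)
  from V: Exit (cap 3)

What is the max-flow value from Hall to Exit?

8

Augment Hall→P→U→Exit: bottleneck 3, flow now 3.
Augment Hall→P→V→Exit: bottleneck 3, flow now 6.
Augment Hall→R→U→Exit: bottleneck 2, flow now 8.
No augmenting path remains; maximum flow = 8.
In the residual graph, reachable from Hall: {Hall, P, Q, R, V}.
Min-cut edges: P→U (3), R→U (2), V→Exit (3); capacity 3 + 2 + 3 = 8.
This cut is saturated, so no flow can exceed 8.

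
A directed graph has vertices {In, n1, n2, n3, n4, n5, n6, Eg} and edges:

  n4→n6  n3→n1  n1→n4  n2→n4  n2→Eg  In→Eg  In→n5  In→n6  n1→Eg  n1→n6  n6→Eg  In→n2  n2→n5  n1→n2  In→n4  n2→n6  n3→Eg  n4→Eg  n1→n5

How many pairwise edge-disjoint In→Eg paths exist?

Assign every edge capacity 1; by Menger, the answer equals the max flow.
Path In→Eg (+1); total 1.
Path In→n2→Eg (+1); total 2.
Path In→n4→Eg (+1); total 3.
Path In→n6→Eg (+1); total 4.
No residual In→Eg path; max flow = 4.
Certifying cut of size 4: {In→Eg, In→n2, In→n4, In→n6}.

4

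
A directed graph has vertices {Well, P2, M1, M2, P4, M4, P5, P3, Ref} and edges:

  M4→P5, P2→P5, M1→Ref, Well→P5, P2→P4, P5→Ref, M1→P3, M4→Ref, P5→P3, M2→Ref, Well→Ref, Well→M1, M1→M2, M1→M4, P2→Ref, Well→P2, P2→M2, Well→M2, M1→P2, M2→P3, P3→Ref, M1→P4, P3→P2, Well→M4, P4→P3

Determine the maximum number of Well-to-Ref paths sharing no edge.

Assign every edge capacity 1; by Menger, the answer equals the max flow.
Path Well→Ref (+1); total 1.
Path Well→P2→Ref (+1); total 2.
Path Well→M1→Ref (+1); total 3.
Path Well→M2→Ref (+1); total 4.
Path Well→M4→Ref (+1); total 5.
Path Well→P5→Ref (+1); total 6.
No residual Well→Ref path; max flow = 6.
Certifying cut of size 6: {Well→M1, Well→M2, Well→M4, Well→P2, Well→P5, Well→Ref}.

6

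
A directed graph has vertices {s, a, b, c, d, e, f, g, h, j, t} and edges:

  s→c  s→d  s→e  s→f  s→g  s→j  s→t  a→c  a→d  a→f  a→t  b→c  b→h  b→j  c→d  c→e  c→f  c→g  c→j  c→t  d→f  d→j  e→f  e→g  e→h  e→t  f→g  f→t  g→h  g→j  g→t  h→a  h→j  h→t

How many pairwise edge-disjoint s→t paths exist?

Assign every edge capacity 1; by Menger, the answer equals the max flow.
Path s→t (+1); total 1.
Path s→c→t (+1); total 2.
Path s→e→t (+1); total 3.
Path s→f→t (+1); total 4.
Path s→g→t (+1); total 5.
Path s→d→f→g→h→t (+1); total 6.
No residual s→t path; max flow = 6.
Certifying cut of size 6: {s→c, s→d, s→e, s→f, s→g, s→t}.

6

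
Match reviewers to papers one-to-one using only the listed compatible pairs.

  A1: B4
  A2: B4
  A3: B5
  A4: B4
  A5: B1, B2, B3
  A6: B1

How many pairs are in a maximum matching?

Unit-capacity flow: source→left, listed edges, right→sink; max matching = max flow.
Augmenting path A1→B4 (+1); matched 1.
Augmenting path A3→B5 (+1); matched 2.
Augmenting path A5→B1 (+1); matched 3.
Augmenting path A6→B1→A5→B2 (+1); matched 4.
No augmenting path remains; maximum matching = 4.
König certificate: {A3, A5, A6, B4} is a vertex cover of size 4 (every listed pair touches it), so no matching can be larger.

4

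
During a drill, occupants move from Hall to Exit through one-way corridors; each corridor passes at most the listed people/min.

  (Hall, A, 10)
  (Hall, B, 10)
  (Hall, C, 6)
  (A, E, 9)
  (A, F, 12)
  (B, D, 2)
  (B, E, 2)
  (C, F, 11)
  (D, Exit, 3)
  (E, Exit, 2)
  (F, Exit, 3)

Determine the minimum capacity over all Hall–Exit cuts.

Augment Hall→A→E→Exit: bottleneck 2, flow now 2.
Augment Hall→A→F→Exit: bottleneck 3, flow now 5.
Augment Hall→B→D→Exit: bottleneck 2, flow now 7.
No augmenting path remains; maximum flow = 7.
By max-flow min-cut, the minimum cut capacity equals the max flow.
In the residual graph, reachable from Hall: {Hall, A, B, C, E, F}.
Min-cut edges: B→D (2), E→Exit (2), F→Exit (3); capacity 2 + 2 + 3 = 7.

7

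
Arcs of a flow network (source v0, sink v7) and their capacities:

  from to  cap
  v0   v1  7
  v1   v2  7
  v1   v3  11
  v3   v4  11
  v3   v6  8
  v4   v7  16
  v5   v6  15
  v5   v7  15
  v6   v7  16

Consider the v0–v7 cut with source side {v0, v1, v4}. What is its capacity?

34

Edges leaving {v0, v1, v4}: v1→v2 (7), v1→v3 (11), v4→v7 (16).
Cut capacity = 7 + 11 + 16 = 34.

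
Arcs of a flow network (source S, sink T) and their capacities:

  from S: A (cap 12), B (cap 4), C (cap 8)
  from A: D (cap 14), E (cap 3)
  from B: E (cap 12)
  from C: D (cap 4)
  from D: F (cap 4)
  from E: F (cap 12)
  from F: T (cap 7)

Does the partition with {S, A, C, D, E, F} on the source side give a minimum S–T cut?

Given cut capacity: 4 + 7 = 11.
Augment S→A→D→F→T: bottleneck 4, flow now 4.
Augment S→A→E→F→T: bottleneck 3, flow now 7.
No augmenting path remains; maximum flow = 7.
In the residual graph, reachable from S: {S, A, B, C, D, E, F}.
Min-cut edges: F→T (7); capacity 7 = 7.
Cut capacity 11 exceeds the max flow 7, so it is not minimum.

No — its capacity is 11, but the minimum cut has capacity 7.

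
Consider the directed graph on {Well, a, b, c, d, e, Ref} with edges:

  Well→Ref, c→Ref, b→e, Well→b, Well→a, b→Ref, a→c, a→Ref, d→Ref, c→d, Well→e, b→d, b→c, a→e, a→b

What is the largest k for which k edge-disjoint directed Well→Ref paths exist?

Assign every edge capacity 1; by Menger, the answer equals the max flow.
Path Well→Ref (+1); total 1.
Path Well→a→Ref (+1); total 2.
Path Well→b→Ref (+1); total 3.
No residual Well→Ref path; max flow = 3.
Certifying cut of size 3: {Well→Ref, Well→a, Well→b}.

3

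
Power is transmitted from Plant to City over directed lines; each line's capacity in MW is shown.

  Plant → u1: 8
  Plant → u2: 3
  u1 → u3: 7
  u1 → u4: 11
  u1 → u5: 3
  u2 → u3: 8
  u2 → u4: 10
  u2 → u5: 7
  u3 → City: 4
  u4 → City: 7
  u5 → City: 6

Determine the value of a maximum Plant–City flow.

11

Augment Plant→u1→u3→City: bottleneck 4, flow now 4.
Augment Plant→u1→u4→City: bottleneck 4, flow now 8.
Augment Plant→u2→u4→City: bottleneck 3, flow now 11.
No augmenting path remains; maximum flow = 11.
In the residual graph, reachable from Plant: {Plant}.
Min-cut edges: Plant→u1 (8), Plant→u2 (3); capacity 8 + 3 = 11.
This cut is saturated, so no flow can exceed 11.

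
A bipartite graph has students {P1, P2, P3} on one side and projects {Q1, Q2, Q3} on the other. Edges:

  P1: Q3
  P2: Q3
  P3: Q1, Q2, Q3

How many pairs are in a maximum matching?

2

Unit-capacity flow: source→left, listed edges, right→sink; max matching = max flow.
Augmenting path P1→Q3 (+1); matched 1.
Augmenting path P3→Q1 (+1); matched 2.
No augmenting path remains; maximum matching = 2.
König certificate: {P3, Q3} is a vertex cover of size 2 (every listed pair touches it), so no matching can be larger.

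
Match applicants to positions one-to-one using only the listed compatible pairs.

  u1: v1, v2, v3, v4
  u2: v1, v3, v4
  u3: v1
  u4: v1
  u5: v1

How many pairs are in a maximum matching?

3

Unit-capacity flow: source→left, listed edges, right→sink; max matching = max flow.
Augmenting path u1→v1 (+1); matched 1.
Augmenting path u2→v3 (+1); matched 2.
Augmenting path u3→v1→u1→v2 (+1); matched 3.
No augmenting path remains; maximum matching = 3.
König certificate: {u1, u2, v1} is a vertex cover of size 3 (every listed pair touches it), so no matching can be larger.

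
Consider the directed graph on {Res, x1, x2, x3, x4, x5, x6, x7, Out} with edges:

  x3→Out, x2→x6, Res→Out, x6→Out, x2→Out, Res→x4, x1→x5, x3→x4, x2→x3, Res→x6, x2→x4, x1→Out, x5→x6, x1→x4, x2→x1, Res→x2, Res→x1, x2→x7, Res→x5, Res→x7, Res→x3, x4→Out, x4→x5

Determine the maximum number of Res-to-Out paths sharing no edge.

Assign every edge capacity 1; by Menger, the answer equals the max flow.
Path Res→Out (+1); total 1.
Path Res→x1→Out (+1); total 2.
Path Res→x2→Out (+1); total 3.
Path Res→x3→Out (+1); total 4.
Path Res→x4→Out (+1); total 5.
Path Res→x6→Out (+1); total 6.
No residual Res→Out path; max flow = 6.
Certifying cut of size 6: {Res→Out, Res→x1, Res→x2, Res→x3, Res→x4, x6→Out}.

6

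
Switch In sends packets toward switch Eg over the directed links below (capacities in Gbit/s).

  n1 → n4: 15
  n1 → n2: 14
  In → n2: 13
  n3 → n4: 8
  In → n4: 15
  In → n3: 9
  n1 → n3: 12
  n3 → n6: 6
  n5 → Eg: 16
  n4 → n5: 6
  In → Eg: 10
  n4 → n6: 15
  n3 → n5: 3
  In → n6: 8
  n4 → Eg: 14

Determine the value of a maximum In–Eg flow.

Augment In→Eg: bottleneck 10, flow now 10.
Augment In→n4→Eg: bottleneck 14, flow now 24.
Augment In→n3→n5→Eg: bottleneck 3, flow now 27.
Augment In→n4→n5→Eg: bottleneck 1, flow now 28.
Augment In→n3→n4→n5→Eg: bottleneck 5, flow now 33.
No augmenting path remains; maximum flow = 33.
In the residual graph, reachable from In: {In, n2, n3, n4, n6}.
Min-cut edges: In→Eg (10), n3→n5 (3), n4→n5 (6), n4→Eg (14); capacity 10 + 3 + 6 + 14 = 33.
This cut is saturated, so no flow can exceed 33.

33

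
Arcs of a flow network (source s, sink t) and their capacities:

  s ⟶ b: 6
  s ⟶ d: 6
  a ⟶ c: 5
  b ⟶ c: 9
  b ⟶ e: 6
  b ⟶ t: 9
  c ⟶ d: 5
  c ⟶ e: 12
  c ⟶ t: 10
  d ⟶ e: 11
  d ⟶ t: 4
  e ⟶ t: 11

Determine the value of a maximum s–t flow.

Augment s→b→t: bottleneck 6, flow now 6.
Augment s→d→t: bottleneck 4, flow now 10.
Augment s→d→e→t: bottleneck 2, flow now 12.
No augmenting path remains; maximum flow = 12.
In the residual graph, reachable from s: {s}.
Min-cut edges: s→b (6), s→d (6); capacity 6 + 6 = 12.
This cut is saturated, so no flow can exceed 12.

12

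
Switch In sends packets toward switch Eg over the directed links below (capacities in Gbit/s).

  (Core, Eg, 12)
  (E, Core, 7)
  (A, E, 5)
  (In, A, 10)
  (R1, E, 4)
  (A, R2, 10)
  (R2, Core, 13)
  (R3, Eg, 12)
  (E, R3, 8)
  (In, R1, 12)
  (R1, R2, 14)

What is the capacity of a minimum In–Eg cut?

20

Augment In→A→E→R3→Eg: bottleneck 5, flow now 5.
Augment In→A→R2→Core→Eg: bottleneck 5, flow now 10.
Augment In→R1→E→R3→Eg: bottleneck 3, flow now 13.
Augment In→R1→E→Core→Eg: bottleneck 1, flow now 14.
Augment In→R1→R2→Core→Eg: bottleneck 6, flow now 20.
No augmenting path remains; maximum flow = 20.
By max-flow min-cut, the minimum cut capacity equals the max flow.
In the residual graph, reachable from In: {In, A, R1, E, R2, Core}.
Min-cut edges: E→R3 (8), Core→Eg (12); capacity 8 + 12 = 20.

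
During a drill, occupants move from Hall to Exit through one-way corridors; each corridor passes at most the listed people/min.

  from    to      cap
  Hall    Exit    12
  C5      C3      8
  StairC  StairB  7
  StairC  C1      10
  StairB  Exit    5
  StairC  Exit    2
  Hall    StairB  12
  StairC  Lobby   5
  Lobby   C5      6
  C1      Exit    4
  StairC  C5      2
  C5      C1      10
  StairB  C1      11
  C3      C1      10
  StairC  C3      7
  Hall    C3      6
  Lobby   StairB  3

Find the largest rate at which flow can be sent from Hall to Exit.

Augment Hall→Exit: bottleneck 12, flow now 12.
Augment Hall→StairB→Exit: bottleneck 5, flow now 17.
Augment Hall→StairB→C1→Exit: bottleneck 4, flow now 21.
No augmenting path remains; maximum flow = 21.
In the residual graph, reachable from Hall: {Hall, StairB, C3, C1}.
Min-cut edges: Hall→Exit (12), StairB→Exit (5), C1→Exit (4); capacity 12 + 5 + 4 = 21.
This cut is saturated, so no flow can exceed 21.

21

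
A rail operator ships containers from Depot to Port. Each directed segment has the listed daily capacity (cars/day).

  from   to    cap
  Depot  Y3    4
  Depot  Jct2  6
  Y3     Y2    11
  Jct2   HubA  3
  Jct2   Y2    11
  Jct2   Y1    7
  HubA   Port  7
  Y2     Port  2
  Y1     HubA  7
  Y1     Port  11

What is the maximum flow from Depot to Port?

8

Augment Depot→Y3→Y2→Port: bottleneck 2, flow now 2.
Augment Depot→Jct2→HubA→Port: bottleneck 3, flow now 5.
Augment Depot→Jct2→Y1→Port: bottleneck 3, flow now 8.
No augmenting path remains; maximum flow = 8.
In the residual graph, reachable from Depot: {Depot, Y3, Y2}.
Min-cut edges: Depot→Jct2 (6), Y2→Port (2); capacity 6 + 2 = 8.
This cut is saturated, so no flow can exceed 8.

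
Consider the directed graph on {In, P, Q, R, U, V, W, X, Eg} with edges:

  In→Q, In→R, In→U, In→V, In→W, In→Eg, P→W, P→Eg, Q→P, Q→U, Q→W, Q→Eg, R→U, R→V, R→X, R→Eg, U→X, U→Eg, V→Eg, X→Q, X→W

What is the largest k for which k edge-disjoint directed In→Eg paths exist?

Assign every edge capacity 1; by Menger, the answer equals the max flow.
Path In→Eg (+1); total 1.
Path In→Q→Eg (+1); total 2.
Path In→R→Eg (+1); total 3.
Path In→U→Eg (+1); total 4.
Path In→V→Eg (+1); total 5.
No residual In→Eg path; max flow = 5.
Certifying cut of size 5: {In→Eg, In→Q, In→R, In→U, In→V}.

5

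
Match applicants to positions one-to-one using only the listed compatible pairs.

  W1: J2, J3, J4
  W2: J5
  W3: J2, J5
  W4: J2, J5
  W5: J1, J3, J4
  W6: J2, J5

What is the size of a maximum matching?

4

Unit-capacity flow: source→left, listed edges, right→sink; max matching = max flow.
Augmenting path W1→J2 (+1); matched 1.
Augmenting path W2→J5 (+1); matched 2.
Augmenting path W5→J1 (+1); matched 3.
Augmenting path W3→J2→W1→J3 (+1); matched 4.
No augmenting path remains; maximum matching = 4.
König certificate: {W1, W5, J2, J5} is a vertex cover of size 4 (every listed pair touches it), so no matching can be larger.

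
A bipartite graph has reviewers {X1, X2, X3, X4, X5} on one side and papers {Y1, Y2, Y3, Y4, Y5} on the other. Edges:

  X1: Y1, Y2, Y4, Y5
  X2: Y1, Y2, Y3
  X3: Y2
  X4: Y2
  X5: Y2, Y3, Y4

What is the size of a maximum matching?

4

Unit-capacity flow: source→left, listed edges, right→sink; max matching = max flow.
Augmenting path X1→Y1 (+1); matched 1.
Augmenting path X2→Y2 (+1); matched 2.
Augmenting path X5→Y3 (+1); matched 3.
Augmenting path X3→Y2→X2→Y1→X1→Y4 (+1); matched 4.
No augmenting path remains; maximum matching = 4.
König certificate: {X1, X2, X5, Y2} is a vertex cover of size 4 (every listed pair touches it), so no matching can be larger.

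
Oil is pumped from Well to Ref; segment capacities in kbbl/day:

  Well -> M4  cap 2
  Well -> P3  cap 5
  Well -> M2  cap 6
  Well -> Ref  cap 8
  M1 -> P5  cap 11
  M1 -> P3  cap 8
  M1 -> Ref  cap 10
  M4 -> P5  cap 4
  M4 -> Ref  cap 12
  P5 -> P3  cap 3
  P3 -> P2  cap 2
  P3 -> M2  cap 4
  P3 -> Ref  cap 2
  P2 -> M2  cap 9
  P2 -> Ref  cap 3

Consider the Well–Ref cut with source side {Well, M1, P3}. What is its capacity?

Edges leaving {Well, M1, P3}: Well→M4 (2), Well→M2 (6), Well→Ref (8), M1→P5 (11), M1→Ref (10), P3→P2 (2), P3→M2 (4), P3→Ref (2).
Cut capacity = 2 + 6 + 8 + 11 + 10 + 2 + 4 + 2 = 45.

45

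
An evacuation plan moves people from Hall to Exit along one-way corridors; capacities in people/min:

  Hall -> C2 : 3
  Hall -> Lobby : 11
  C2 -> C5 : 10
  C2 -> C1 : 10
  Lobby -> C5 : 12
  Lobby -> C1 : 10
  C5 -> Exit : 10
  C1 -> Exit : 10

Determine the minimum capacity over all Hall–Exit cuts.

14

Augment Hall→C2→C5→Exit: bottleneck 3, flow now 3.
Augment Hall→Lobby→C5→Exit: bottleneck 7, flow now 10.
Augment Hall→Lobby→C1→Exit: bottleneck 4, flow now 14.
No augmenting path remains; maximum flow = 14.
By max-flow min-cut, the minimum cut capacity equals the max flow.
In the residual graph, reachable from Hall: {Hall}.
Min-cut edges: Hall→C2 (3), Hall→Lobby (11); capacity 3 + 11 = 14.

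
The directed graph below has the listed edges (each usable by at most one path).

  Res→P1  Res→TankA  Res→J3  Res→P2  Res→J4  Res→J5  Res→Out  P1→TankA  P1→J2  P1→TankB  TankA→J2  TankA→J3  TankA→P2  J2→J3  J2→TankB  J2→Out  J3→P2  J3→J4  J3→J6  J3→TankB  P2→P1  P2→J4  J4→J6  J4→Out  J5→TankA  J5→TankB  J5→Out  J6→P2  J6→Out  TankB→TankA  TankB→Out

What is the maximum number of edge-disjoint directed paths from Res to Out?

6

Assign every edge capacity 1; by Menger, the answer equals the max flow.
Path Res→Out (+1); total 1.
Path Res→J4→Out (+1); total 2.
Path Res→J5→Out (+1); total 3.
Path Res→P1→J2→Out (+1); total 4.
Path Res→J3→J6→Out (+1); total 5.
Path Res→TankA→J2→TankB→Out (+1); total 6.
No residual Res→Out path; max flow = 6.
Certifying cut of size 6: {J2→Out, J4→Out, J6→Out, Res→J5, Res→Out, TankB→Out}.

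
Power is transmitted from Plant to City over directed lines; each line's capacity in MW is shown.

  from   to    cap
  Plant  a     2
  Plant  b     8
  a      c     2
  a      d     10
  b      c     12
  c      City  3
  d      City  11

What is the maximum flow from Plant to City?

5

Augment Plant→a→c→City: bottleneck 2, flow now 2.
Augment Plant→b→c→City: bottleneck 1, flow now 3.
Augment Plant→b→c→a→d→City: bottleneck 2, flow now 5. (uses reverse residual edge)
No augmenting path remains; maximum flow = 5.
In the residual graph, reachable from Plant: {Plant, b, c}.
Min-cut edges: Plant→a (2), c→City (3); capacity 2 + 3 = 5.
This cut is saturated, so no flow can exceed 5.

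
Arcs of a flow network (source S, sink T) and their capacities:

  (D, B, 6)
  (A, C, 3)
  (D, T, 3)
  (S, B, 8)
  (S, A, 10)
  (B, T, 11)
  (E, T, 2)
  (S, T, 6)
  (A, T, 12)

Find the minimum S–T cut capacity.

Augment S→T: bottleneck 6, flow now 6.
Augment S→A→T: bottleneck 10, flow now 16.
Augment S→B→T: bottleneck 8, flow now 24.
No augmenting path remains; maximum flow = 24.
By max-flow min-cut, the minimum cut capacity equals the max flow.
In the residual graph, reachable from S: {S}.
Min-cut edges: S→A (10), S→B (8), S→T (6); capacity 10 + 8 + 6 = 24.

24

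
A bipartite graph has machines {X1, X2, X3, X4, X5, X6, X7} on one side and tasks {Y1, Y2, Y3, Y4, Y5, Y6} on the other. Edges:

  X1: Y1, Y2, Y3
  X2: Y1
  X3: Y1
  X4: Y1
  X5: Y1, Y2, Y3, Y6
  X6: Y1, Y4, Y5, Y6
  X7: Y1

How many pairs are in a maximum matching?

4

Unit-capacity flow: source→left, listed edges, right→sink; max matching = max flow.
Augmenting path X1→Y1 (+1); matched 1.
Augmenting path X5→Y2 (+1); matched 2.
Augmenting path X6→Y4 (+1); matched 3.
Augmenting path X2→Y1→X1→Y3 (+1); matched 4.
No augmenting path remains; maximum matching = 4.
König certificate: {X1, X5, X6, Y1} is a vertex cover of size 4 (every listed pair touches it), so no matching can be larger.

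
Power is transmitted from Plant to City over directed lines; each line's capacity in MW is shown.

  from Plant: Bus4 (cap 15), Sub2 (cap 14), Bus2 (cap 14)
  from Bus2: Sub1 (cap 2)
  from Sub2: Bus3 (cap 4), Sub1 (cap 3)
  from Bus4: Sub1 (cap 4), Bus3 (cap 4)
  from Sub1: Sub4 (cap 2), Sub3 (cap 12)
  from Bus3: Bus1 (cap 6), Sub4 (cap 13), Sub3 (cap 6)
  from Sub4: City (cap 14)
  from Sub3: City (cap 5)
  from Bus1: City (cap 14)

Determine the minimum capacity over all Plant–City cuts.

15

Augment Plant→Bus2→Sub1→Sub4→City: bottleneck 2, flow now 2.
Augment Plant→Sub2→Sub1→Sub3→City: bottleneck 3, flow now 5.
Augment Plant→Sub2→Bus3→Sub4→City: bottleneck 4, flow now 9.
Augment Plant→Bus4→Sub1→Sub3→City: bottleneck 2, flow now 11.
Augment Plant→Bus4→Bus3→Sub4→City: bottleneck 4, flow now 15.
No augmenting path remains; maximum flow = 15.
By max-flow min-cut, the minimum cut capacity equals the max flow.
In the residual graph, reachable from Plant: {Plant, Bus2, Sub2, Bus4, Sub1, Sub3}.
Min-cut edges: Sub2→Bus3 (4), Bus4→Bus3 (4), Sub1→Sub4 (2), Sub3→City (5); capacity 4 + 4 + 2 + 5 = 15.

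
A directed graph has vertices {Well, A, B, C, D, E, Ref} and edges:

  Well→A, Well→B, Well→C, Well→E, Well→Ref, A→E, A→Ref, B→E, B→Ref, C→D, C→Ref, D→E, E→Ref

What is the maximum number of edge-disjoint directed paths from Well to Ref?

Assign every edge capacity 1; by Menger, the answer equals the max flow.
Path Well→Ref (+1); total 1.
Path Well→A→Ref (+1); total 2.
Path Well→B→Ref (+1); total 3.
Path Well→C→Ref (+1); total 4.
Path Well→E→Ref (+1); total 5.
No residual Well→Ref path; max flow = 5.
Certifying cut of size 5: {Well→A, Well→B, Well→C, Well→E, Well→Ref}.

5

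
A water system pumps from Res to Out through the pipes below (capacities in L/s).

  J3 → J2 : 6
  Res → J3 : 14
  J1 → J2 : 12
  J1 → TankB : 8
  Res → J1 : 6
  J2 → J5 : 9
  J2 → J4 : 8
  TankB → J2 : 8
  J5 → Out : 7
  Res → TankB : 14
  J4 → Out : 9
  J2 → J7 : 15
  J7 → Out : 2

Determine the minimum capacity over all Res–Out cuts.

17

Augment Res→TankB→J2→J7→Out: bottleneck 2, flow now 2.
Augment Res→TankB→J2→J4→Out: bottleneck 6, flow now 8.
Augment Res→J1→J2→J4→Out: bottleneck 2, flow now 10.
Augment Res→J1→J2→J5→Out: bottleneck 4, flow now 14.
Augment Res→J3→J2→J5→Out: bottleneck 3, flow now 17.
No augmenting path remains; maximum flow = 17.
By max-flow min-cut, the minimum cut capacity equals the max flow.
In the residual graph, reachable from Res: {Res, TankB, J1, J3, J2, J7, J5}.
Min-cut edges: J2→J4 (8), J7→Out (2), J5→Out (7); capacity 8 + 2 + 7 = 17.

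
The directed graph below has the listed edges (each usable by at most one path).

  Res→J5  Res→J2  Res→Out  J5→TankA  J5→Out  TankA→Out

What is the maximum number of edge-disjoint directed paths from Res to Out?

2

Assign every edge capacity 1; by Menger, the answer equals the max flow.
Path Res→Out (+1); total 1.
Path Res→J5→Out (+1); total 2.
No residual Res→Out path; max flow = 2.
Certifying cut of size 2: {Res→J5, Res→Out}.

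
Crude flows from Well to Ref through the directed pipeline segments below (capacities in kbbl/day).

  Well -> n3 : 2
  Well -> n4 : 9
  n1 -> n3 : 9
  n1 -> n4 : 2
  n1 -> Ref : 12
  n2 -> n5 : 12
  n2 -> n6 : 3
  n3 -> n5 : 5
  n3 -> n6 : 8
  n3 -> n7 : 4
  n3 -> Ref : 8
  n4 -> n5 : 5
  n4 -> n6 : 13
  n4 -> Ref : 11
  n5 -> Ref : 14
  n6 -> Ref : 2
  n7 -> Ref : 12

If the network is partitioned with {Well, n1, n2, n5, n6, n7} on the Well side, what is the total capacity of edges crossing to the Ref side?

Edges leaving {Well, n1, n2, n5, n6, n7}: Well→n3 (2), Well→n4 (9), n1→n3 (9), n1→n4 (2), n1→Ref (12), n5→Ref (14), n6→Ref (2), n7→Ref (12).
Cut capacity = 2 + 9 + 9 + 2 + 12 + 14 + 2 + 12 = 62.

62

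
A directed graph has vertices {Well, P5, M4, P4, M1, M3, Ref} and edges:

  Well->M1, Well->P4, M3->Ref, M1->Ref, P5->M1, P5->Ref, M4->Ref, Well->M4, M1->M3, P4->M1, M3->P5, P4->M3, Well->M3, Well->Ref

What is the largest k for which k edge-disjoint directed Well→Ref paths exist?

Assign every edge capacity 1; by Menger, the answer equals the max flow.
Path Well→Ref (+1); total 1.
Path Well→M4→Ref (+1); total 2.
Path Well→M1→Ref (+1); total 3.
Path Well→M3→Ref (+1); total 4.
Path Well→P4→M3→P5→Ref (+1); total 5.
No residual Well→Ref path; max flow = 5.
Certifying cut of size 5: {Well→M1, Well→M3, Well→M4, Well→P4, Well→Ref}.

5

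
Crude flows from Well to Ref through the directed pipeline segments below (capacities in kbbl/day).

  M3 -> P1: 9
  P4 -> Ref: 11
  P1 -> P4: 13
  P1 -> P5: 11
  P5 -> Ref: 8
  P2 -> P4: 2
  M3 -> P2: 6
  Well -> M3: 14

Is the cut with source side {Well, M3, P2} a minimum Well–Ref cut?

Given cut capacity: 9 + 2 = 11.
Augment Well→M3→P2→P4→Ref: bottleneck 2, flow now 2.
Augment Well→M3→P1→P4→Ref: bottleneck 9, flow now 11.
No augmenting path remains; maximum flow = 11.
Cut capacity 11 equals the max flow, so it is a minimum cut.

Yes — it is a minimum cut (capacity 11).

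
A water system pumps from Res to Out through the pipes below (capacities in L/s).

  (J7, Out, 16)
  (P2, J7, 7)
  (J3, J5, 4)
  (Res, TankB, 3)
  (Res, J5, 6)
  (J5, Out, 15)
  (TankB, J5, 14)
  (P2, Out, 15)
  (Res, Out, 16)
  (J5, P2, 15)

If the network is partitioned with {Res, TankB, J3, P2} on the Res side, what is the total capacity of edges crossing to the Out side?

Edges leaving {Res, TankB, J3, P2}: Res→J5 (6), Res→Out (16), TankB→J5 (14), J3→J5 (4), P2→J7 (7), P2→Out (15).
Cut capacity = 6 + 16 + 14 + 4 + 7 + 15 = 62.

62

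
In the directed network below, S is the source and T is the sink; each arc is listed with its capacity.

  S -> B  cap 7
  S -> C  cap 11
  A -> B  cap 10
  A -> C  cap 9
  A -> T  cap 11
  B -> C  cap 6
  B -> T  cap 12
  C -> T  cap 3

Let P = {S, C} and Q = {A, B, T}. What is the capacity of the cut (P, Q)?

Edges leaving {S, C}: S→B (7), C→T (3).
Cut capacity = 7 + 3 = 10.

10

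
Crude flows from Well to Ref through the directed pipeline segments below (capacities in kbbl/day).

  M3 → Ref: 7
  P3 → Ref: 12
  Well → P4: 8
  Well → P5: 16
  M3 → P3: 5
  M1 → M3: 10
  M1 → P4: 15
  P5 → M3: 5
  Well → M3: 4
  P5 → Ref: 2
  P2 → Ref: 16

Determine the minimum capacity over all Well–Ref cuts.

Augment Well→P5→Ref: bottleneck 2, flow now 2.
Augment Well→M3→Ref: bottleneck 4, flow now 6.
Augment Well→P5→M3→Ref: bottleneck 3, flow now 9.
Augment Well→P5→M3→P3→Ref: bottleneck 2, flow now 11.
No augmenting path remains; maximum flow = 11.
By max-flow min-cut, the minimum cut capacity equals the max flow.
In the residual graph, reachable from Well: {Well, P5, P4}.
Min-cut edges: Well→M3 (4), P5→M3 (5), P5→Ref (2); capacity 4 + 5 + 2 = 11.

11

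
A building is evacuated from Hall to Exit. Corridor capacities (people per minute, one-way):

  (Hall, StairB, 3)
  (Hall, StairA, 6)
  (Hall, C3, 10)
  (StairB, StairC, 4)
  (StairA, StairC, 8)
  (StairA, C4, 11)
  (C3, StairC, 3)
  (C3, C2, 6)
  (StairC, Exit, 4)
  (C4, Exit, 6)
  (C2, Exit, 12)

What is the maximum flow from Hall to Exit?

Augment Hall→StairB→StairC→Exit: bottleneck 3, flow now 3.
Augment Hall→StairA→StairC→Exit: bottleneck 1, flow now 4.
Augment Hall→StairA→C4→Exit: bottleneck 5, flow now 9.
Augment Hall→C3→C2→Exit: bottleneck 6, flow now 15.
Augment Hall→C3→StairC→StairA→C4→Exit: bottleneck 1, flow now 16. (uses reverse residual edge)
No augmenting path remains; maximum flow = 16.
In the residual graph, reachable from Hall: {Hall, StairB, C3, StairC}.
Min-cut edges: Hall→StairA (6), C3→C2 (6), StairC→Exit (4); capacity 6 + 6 + 4 = 16.
This cut is saturated, so no flow can exceed 16.

16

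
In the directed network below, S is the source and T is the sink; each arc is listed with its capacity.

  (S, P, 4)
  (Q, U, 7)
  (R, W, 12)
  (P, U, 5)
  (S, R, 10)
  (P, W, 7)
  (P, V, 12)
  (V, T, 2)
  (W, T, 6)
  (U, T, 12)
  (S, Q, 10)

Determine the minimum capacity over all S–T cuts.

17

Augment S→P→U→T: bottleneck 4, flow now 4.
Augment S→Q→U→T: bottleneck 7, flow now 11.
Augment S→R→W→T: bottleneck 6, flow now 17.
No augmenting path remains; maximum flow = 17.
By max-flow min-cut, the minimum cut capacity equals the max flow.
In the residual graph, reachable from S: {S, Q, R, W}.
Min-cut edges: S→P (4), Q→U (7), W→T (6); capacity 4 + 7 + 6 = 17.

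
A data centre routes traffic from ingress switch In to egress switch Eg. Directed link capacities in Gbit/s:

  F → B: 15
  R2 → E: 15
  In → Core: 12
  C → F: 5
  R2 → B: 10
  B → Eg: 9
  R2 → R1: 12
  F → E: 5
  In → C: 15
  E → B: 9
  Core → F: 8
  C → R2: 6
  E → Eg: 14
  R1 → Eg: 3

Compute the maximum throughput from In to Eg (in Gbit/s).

Augment In→Core→F→E→Eg: bottleneck 5, flow now 5.
Augment In→Core→F→B→Eg: bottleneck 3, flow now 8.
Augment In→C→F→B→Eg: bottleneck 5, flow now 13.
Augment In→C→R2→R1→Eg: bottleneck 3, flow now 16.
Augment In→C→R2→E→Eg: bottleneck 3, flow now 19.
No augmenting path remains; maximum flow = 19.
In the residual graph, reachable from In: {In, Core, C}.
Min-cut edges: Core→F (8), C→F (5), C→R2 (6); capacity 8 + 5 + 6 = 19.
This cut is saturated, so no flow can exceed 19.

19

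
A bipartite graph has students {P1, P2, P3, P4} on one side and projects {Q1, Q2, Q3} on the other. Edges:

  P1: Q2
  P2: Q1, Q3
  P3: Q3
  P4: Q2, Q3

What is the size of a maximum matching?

Unit-capacity flow: source→left, listed edges, right→sink; max matching = max flow.
Augmenting path P1→Q2 (+1); matched 1.
Augmenting path P2→Q1 (+1); matched 2.
Augmenting path P3→Q3 (+1); matched 3.
No augmenting path remains; maximum matching = 3.
König certificate: {P2, Q2, Q3} is a vertex cover of size 3 (every listed pair touches it), so no matching can be larger.

3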